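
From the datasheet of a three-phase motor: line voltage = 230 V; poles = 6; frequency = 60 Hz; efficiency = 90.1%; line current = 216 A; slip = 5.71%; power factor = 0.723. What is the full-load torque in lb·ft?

P_in = √3·V·I·cosφ = 1.732 × 230 × 216 × 0.723 = 62211 W
P_out = η·P_in = 0.901 × 62211 = 56052 W
n_s = 120×60/6 = 1200 rpm; n = 1200×(1−0.0571) = 1131 rpm
ω = 2π×1131/60 = 118.4 rad/s
τ = P_out/ω = 56052/118.4 = 473.4 N·m
In lb·ft: 473.4/1.356 = 349 lb·ft

349 lb·ft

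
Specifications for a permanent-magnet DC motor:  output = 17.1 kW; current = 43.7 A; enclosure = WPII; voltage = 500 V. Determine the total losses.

P_in = V·I = 500×43.7 = 21850 W
P_out = 17100 W
Losses = P_in − P_out = 21850 − 17100 = 4750 W

4750 W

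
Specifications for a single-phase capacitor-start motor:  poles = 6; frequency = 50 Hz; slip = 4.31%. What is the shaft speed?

n_s = 120f/p = 120×50/6 = 1000 rpm
n = n_s(1 − s) = 1000 × (1 − 0.0431) = 957 rpm

957 rpm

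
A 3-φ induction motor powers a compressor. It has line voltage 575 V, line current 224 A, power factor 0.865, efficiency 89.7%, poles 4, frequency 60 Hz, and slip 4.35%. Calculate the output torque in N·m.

960 N·m

P_in = √3·V·I·cosφ = 1.732 × 575 × 224 × 0.865 = 192966 W
P_out = η·P_in = 0.897 × 192966 = 173091 W
n_s = 120×60/4 = 1800 rpm; n = 1800×(1−0.0435) = 1722 rpm
ω = 2π×1722/60 = 180.3 rad/s
τ = P_out/ω = 173091/180.3 = 960 N·m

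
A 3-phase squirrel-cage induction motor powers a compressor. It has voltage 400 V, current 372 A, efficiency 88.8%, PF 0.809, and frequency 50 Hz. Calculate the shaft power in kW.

185 kW

P_in = √3·V·I·cosφ = 1.732 × 400 × 372 × 0.809 = 208497 W
P_out = η·P_in = 0.888 × 208497 = 185145 W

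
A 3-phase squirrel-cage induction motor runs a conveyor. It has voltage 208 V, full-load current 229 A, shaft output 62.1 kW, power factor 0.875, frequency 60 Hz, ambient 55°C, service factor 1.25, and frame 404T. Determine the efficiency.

P_out = 62.1 kW = 62100 W
P_in = √3·V_L·I_L·cosφ = 1.732 × 208 × 229 × 0.875 = 72186 W
η = P_out / P_in = 62100 / 72186 = 0.860 = 86.0%

86.0 %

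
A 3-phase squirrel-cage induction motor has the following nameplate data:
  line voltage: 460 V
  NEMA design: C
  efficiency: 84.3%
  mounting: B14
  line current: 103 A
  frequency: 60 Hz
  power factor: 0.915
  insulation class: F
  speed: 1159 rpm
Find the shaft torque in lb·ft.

P_in = √3·V·I·cosφ = 1.732 × 460 × 103 × 0.915 = 75087 W
P_out = η·P_in = 0.843 × 75087 = 63298 W
n = 1159 rpm
ω = 2π×1159/60 = 121.4 rad/s
τ = P_out/ω = 63298/121.4 = 521.4 N·m
In lb·ft: 521.4/1.356 = 385 lb·ft

385 lb·ft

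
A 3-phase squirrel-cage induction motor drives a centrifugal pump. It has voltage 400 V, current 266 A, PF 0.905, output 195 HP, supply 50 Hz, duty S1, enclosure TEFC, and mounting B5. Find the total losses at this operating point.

P_in = √3·V·I·cosφ = 1.732×400×266×0.905 = 166778 W
P_out = 195×746 = 145470 W
Losses = P_in − P_out = 166778 − 145470 = 21308 W

21300 W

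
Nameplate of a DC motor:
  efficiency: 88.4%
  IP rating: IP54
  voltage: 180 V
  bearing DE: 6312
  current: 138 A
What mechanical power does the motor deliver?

22 kW

P_in = V·I = 180 × 138 = 24840 W
P_out = η·P_in = 0.884 × 24840 = 21959 W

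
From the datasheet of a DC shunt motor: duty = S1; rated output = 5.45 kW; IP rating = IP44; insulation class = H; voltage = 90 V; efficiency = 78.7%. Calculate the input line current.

P_out = 5.45 kW = 5450 W
P_in = P_out / η = 5450 / 0.787 = 6925 W
I = P_in / V = 6925 / 90 = 76.9 A

76.9 A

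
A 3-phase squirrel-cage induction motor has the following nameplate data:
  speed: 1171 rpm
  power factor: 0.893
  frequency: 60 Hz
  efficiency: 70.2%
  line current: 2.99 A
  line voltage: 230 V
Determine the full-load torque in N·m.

6.09 N·m

P_in = √3·V·I·cosφ = 1.732 × 230 × 2.99 × 0.893 = 1064 W
P_out = η·P_in = 0.702 × 1064 = 747 W
n = 1171 rpm
ω = 2π×1171/60 = 122.6 rad/s
τ = P_out/ω = 747/122.6 = 6.09 N·m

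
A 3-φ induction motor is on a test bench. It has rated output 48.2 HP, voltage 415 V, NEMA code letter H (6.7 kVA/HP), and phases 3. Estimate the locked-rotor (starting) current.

449 A

S_LR = 6.7 × 48.2 = 322.94 kVA
I_LR = S_LR/(√3·V_L) = 322940/(1.732×415) = 449 A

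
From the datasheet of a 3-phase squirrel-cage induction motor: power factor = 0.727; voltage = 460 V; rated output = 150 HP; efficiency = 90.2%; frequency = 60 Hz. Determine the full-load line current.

214 A

P_out = 150 × 746 = 111900 W
P_in = P_out / η = 111900 / 0.902 = 124058 W
I_L = P_in / (√3·V_L·cosφ) = 124058 / (1.732 × 460 × 0.727) = 214 A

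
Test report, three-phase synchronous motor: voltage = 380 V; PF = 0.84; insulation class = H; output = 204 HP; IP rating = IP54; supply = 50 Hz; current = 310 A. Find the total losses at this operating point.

P_in = √3·V·I·cosφ = 1.732×380×310×0.84 = 171385 W
P_out = 204×746 = 152184 W
Losses = P_in − P_out = 171385 − 152184 = 19201 W

19200 W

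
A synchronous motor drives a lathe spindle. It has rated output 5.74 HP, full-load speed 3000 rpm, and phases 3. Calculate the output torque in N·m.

13.6 N·m

P_out = 5.74 × 746 = 4282 W
ω = 2π × 3000/60 = 314.2 rad/s
τ = P_out/ω = 4282/314.2 = 13.6 N·m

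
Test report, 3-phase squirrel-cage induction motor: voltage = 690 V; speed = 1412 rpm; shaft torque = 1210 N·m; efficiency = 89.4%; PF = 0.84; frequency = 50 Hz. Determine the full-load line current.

199 A

ω = 2π×1412/60 = 147.9 rad/s; P_out = τω = 1210 × 147.9 = 178959 W
P_in = P_out / η = 178959 / 0.894 = 200178 W
I_L = P_in / (√3·V_L·cosφ) = 200178 / (1.732 × 690 × 0.84) = 199 A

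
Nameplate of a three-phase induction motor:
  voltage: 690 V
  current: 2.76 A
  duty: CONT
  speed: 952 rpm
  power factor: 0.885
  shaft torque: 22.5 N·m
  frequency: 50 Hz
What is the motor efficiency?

ω = 2π × 952/60 = 99.69 rad/s; P_out = τω = 22.5 × 99.69 = 2243 W
P_in = √3·V_L·I_L·cosφ = 1.732 × 690 × 2.76 × 0.885 = 2919 W
η = P_out / P_in = 2243 / 2919 = 0.768 = 76.8%

76.8 %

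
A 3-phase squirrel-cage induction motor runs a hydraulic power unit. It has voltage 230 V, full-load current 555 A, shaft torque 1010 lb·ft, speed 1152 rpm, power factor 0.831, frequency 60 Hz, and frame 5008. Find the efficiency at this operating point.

τ = 1010 lb·ft × 1.356 = 1370 N·m
ω = 2π × 1152/60 = 120.6 rad/s; P_out = τω = 1370 × 120.6 = 165222 W
P_in = √3·V_L·I_L·cosφ = 1.732 × 230 × 555 × 0.831 = 183726 W
η = P_out / P_in = 165222 / 183726 = 0.899 = 89.9%

89.9 %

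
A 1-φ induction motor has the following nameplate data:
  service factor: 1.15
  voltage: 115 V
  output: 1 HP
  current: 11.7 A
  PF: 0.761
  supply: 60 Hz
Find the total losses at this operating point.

P_in = V·I·cosφ = 115×11.7×0.761 = 1024 W
P_out = 1×746 = 746 W
Losses = P_in − P_out = 1024 − 746 = 278 W

278 W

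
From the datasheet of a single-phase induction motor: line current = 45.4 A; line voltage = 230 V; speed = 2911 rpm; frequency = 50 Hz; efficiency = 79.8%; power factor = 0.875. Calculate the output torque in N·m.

P_in = V·I·cosφ = 230 × 45.4 × 0.875 = 9137 W
P_out = η·P_in = 0.798 × 9137 = 7291 W
n = 2911 rpm
ω = 2π×2911/60 = 304.8 rad/s
τ = P_out/ω = 7291/304.8 = 23.9 N·m

23.9 N·m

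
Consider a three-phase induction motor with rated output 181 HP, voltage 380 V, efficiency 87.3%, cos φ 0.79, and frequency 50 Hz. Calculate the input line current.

297 A

P_out = 181 × 746 = 135026 W
P_in = P_out / η = 135026 / 0.873 = 154669 W
I_L = P_in / (√3·V_L·cosφ) = 154669 / (1.732 × 380 × 0.79) = 297 A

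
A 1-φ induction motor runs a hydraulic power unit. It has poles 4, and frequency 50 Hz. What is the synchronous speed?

1500 rpm

n_s = 120f/p = 120×50/4 = 1500 rpm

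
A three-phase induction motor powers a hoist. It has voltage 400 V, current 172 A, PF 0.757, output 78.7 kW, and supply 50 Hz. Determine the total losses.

11500 W

P_in = √3·V·I·cosφ = 1.732×400×172×0.757 = 90205 W
P_out = 78700 W
Losses = P_in − P_out = 90205 − 78700 = 11505 W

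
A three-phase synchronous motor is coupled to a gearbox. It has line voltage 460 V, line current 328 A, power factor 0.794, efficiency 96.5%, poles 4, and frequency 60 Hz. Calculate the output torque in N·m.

1060 N·m

P_in = √3·V·I·cosφ = 1.732 × 460 × 328 × 0.794 = 207491 W
P_out = η·P_in = 0.965 × 207491 = 200229 W
n = n_s = 120×60/4 = 1800 rpm (synchronous)
ω = 2π×1800/60 = 188.5 rad/s
τ = P_out/ω = 200229/188.5 = 1060 N·m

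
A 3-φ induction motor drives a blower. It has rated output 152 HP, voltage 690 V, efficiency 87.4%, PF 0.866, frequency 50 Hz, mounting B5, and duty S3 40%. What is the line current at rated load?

125 A

P_out = 152 × 746 = 113392 W
P_in = P_out / η = 113392 / 0.874 = 129739 W
I_L = P_in / (√3·V_L·cosφ) = 129739 / (1.732 × 690 × 0.866) = 125 A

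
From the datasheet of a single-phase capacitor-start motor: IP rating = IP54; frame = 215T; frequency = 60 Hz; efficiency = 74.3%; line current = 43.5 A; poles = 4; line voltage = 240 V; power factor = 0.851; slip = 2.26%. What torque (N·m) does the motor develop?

P_in = V·I·cosφ = 240 × 43.5 × 0.851 = 8884 W
P_out = η·P_in = 0.743 × 8884 = 6601 W
n_s = 120×60/4 = 1800 rpm; n = 1800×(1−0.0226) = 1759 rpm
ω = 2π×1759/60 = 184.2 rad/s
τ = P_out/ω = 6601/184.2 = 35.8 N·m

35.8 N·m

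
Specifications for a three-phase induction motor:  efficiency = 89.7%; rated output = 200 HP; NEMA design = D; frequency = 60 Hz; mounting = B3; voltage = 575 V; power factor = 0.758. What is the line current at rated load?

P_out = 200 × 746 = 149200 W
P_in = P_out / η = 149200 / 0.897 = 166332 W
I_L = P_in / (√3·V_L·cosφ) = 166332 / (1.732 × 575 × 0.758) = 220 A

220 A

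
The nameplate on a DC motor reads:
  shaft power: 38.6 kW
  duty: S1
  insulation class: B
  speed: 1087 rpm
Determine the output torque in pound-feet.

ω = 2π × 1087/60 = 113.8 rad/s
τ = P/ω = 38600/113.8 = 339.2 N·m
In lb·ft: 339.2/1.356 = 250 lb·ft

250 lb·ft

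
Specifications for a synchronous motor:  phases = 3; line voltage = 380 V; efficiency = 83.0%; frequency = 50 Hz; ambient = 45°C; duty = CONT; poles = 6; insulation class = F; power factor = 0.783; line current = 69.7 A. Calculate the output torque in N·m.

285 N·m

P_in = √3·V·I·cosφ = 1.732 × 380 × 69.7 × 0.783 = 35919 W
P_out = η·P_in = 0.83 × 35919 = 29813 W
n = n_s = 120×50/6 = 1000 rpm (synchronous)
ω = 2π×1000/60 = 104.7 rad/s
τ = P_out/ω = 29813/104.7 = 285 N·m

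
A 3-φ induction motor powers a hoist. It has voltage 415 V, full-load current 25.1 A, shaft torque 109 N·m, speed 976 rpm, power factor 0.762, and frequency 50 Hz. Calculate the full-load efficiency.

81.0 %

ω = 2π × 976/60 = 102.2 rad/s; P_out = τω = 109 × 102.2 = 11140 W
P_in = √3·V_L·I_L·cosφ = 1.732 × 415 × 25.1 × 0.762 = 13748 W
η = P_out / P_in = 11140 / 13748 = 0.810 = 81.0%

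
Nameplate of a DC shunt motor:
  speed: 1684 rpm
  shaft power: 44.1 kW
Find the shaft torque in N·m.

ω = 2π × 1684/60 = 176.3 rad/s
τ = P/ω = 44100/176.3 = 250 N·m

250 N·m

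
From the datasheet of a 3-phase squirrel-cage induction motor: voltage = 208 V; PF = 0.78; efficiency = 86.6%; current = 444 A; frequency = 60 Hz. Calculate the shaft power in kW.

108 kW

P_in = √3·V·I·cosφ = 1.732 × 208 × 444 × 0.78 = 124764 W
P_out = η·P_in = 0.866 × 124764 = 108046 W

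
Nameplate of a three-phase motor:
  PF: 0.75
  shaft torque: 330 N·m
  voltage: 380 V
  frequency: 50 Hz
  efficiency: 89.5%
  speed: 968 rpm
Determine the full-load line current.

ω = 2π×968/60 = 101.4 rad/s; P_out = τω = 330 × 101.4 = 33462 W
P_in = P_out / η = 33462 / 0.895 = 37388 W
I_L = P_in / (√3·V_L·cosφ) = 37388 / (1.732 × 380 × 0.75) = 75.7 A

75.7 A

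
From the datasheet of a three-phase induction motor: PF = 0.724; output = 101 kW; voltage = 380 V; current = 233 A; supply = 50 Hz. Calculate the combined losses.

P_in = √3·V·I·cosφ = 1.732×380×233×0.724 = 111026 W
P_out = 101000 W
Losses = P_in − P_out = 111026 − 101000 = 10026 W

10000 W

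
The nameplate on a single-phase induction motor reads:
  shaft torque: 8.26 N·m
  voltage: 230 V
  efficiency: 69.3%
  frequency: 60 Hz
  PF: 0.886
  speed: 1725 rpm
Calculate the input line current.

10.6 A

ω = 2π×1725/60 = 180.6 rad/s; P_out = τω = 8.26 × 180.6 = 1492 W
P_in = P_out / η = 1492 / 0.693 = 2153 W
I = P_in / (V·cosφ) = 2153 / (230 × 0.886) = 10.6 A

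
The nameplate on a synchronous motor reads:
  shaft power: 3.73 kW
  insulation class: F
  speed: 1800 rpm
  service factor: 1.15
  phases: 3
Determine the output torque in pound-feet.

14.6 lb·ft

ω = 2π × 1800/60 = 188.5 rad/s
τ = P/ω = 3730/188.5 = 19.79 N·m
In lb·ft: 19.79/1.356 = 14.6 lb·ft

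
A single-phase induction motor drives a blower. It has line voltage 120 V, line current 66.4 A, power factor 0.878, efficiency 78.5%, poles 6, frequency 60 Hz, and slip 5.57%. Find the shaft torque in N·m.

46.3 N·m

P_in = V·I·cosφ = 120 × 66.4 × 0.878 = 6996 W
P_out = η·P_in = 0.785 × 6996 = 5492 W
n_s = 120×60/6 = 1200 rpm; n = 1200×(1−0.0557) = 1133 rpm
ω = 2π×1133/60 = 118.6 rad/s
τ = P_out/ω = 5492/118.6 = 46.3 N·m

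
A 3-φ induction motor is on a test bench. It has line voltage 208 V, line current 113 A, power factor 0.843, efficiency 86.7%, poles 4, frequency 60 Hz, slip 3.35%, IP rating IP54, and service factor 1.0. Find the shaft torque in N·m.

163 N·m

P_in = √3·V·I·cosφ = 1.732 × 208 × 113 × 0.843 = 34318 W
P_out = η·P_in = 0.867 × 34318 = 29754 W
n_s = 120×60/4 = 1800 rpm; n = 1800×(1−0.0335) = 1740 rpm
ω = 2π×1740/60 = 182.2 rad/s
τ = P_out/ω = 29754/182.2 = 163 N·m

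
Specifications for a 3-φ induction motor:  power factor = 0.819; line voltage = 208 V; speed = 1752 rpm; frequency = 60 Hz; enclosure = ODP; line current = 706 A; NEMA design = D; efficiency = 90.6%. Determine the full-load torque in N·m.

1030 N·m

P_in = √3·V·I·cosφ = 1.732 × 208 × 706 × 0.819 = 208305 W
P_out = η·P_in = 0.906 × 208305 = 188724 W
n = 1752 rpm
ω = 2π×1752/60 = 183.5 rad/s
τ = P_out/ω = 188724/183.5 = 1030 N·m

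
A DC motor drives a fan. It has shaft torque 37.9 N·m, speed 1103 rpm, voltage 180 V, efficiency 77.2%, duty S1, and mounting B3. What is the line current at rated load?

ω = 2π×1103/60 = 115.5 rad/s; P_out = τω = 37.9 × 115.5 = 4377 W
P_in = P_out / η = 4377 / 0.772 = 5670 W
I = P_in / V = 5670 / 180 = 31.5 A

31.5 A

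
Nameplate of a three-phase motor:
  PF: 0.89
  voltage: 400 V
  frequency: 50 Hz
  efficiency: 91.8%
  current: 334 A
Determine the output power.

P_in = √3·V·I·cosφ = 1.732 × 400 × 334 × 0.89 = 205942 W
P_out = η·P_in = 0.918 × 205942 = 189055 W

189 kW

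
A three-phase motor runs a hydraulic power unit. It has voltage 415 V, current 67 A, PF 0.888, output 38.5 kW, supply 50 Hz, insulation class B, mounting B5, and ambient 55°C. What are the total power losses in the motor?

P_in = √3·V·I·cosφ = 1.732×415×67×0.888 = 42765 W
P_out = 38500 W
Losses = P_in − P_out = 42765 − 38500 = 4265 W

4.27 kW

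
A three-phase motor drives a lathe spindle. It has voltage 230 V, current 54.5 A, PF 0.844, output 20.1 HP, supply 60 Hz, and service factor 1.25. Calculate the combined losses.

3.33 kW

P_in = √3·V·I·cosφ = 1.732×230×54.5×0.844 = 18324 W
P_out = 20.1×746 = 14995 W
Losses = P_in − P_out = 18324 − 14995 = 3329 W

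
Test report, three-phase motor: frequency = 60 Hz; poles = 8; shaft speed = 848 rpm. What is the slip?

n_s = 120f/p = 120×60/8 = 900 rpm
s = (n_s − n)/n_s = (900 − 848)/900 = 0.0578

5.8 %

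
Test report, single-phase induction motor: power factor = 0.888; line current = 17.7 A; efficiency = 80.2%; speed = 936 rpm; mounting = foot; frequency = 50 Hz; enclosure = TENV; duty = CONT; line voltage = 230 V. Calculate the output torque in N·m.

29.6 N·m

P_in = V·I·cosφ = 230 × 17.7 × 0.888 = 3615 W
P_out = η·P_in = 0.802 × 3615 = 2899 W
n = 936 rpm
ω = 2π×936/60 = 98.02 rad/s
τ = P_out/ω = 2899/98.02 = 29.6 N·m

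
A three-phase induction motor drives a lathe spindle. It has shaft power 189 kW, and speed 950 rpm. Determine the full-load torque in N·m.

1900 N·m

ω = 2π × 950/60 = 99.48 rad/s
τ = P/ω = 189000/99.48 = 1900 N·m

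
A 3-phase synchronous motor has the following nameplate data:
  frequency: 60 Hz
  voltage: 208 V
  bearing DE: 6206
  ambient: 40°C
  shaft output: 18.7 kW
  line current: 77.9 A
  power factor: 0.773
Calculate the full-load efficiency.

86.2 %

P_out = 18.7 kW = 18700 W
P_in = √3·V_L·I_L·cosφ = 1.732 × 208 × 77.9 × 0.773 = 21693 W
η = P_out / P_in = 18700 / 21693 = 0.862 = 86.2%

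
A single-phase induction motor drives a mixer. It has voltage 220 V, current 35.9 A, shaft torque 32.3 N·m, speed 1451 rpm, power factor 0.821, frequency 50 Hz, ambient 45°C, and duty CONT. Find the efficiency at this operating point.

ω = 2π × 1451/60 = 151.9 rad/s; P_out = τω = 32.3 × 151.9 = 4906 W
P_in = V·I·cosφ = 220 × 35.9 × 0.821 = 6484 W
η = P_out / P_in = 4906 / 6484 = 0.757 = 75.7%

75.7 %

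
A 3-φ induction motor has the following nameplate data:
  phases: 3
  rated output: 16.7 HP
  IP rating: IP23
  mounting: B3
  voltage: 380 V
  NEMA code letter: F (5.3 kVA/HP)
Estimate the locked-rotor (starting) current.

134 A

S_LR = 5.3 × 16.7 = 88.51 kVA
I_LR = S_LR/(√3·V_L) = 88510/(1.732×380) = 134 A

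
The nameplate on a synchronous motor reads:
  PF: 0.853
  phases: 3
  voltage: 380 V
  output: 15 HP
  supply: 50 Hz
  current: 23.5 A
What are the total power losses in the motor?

2000 W

P_in = √3·V·I·cosφ = 1.732×380×23.5×0.853 = 13193 W
P_out = 15×746 = 11190 W
Losses = P_in − P_out = 13193 − 11190 = 2003 W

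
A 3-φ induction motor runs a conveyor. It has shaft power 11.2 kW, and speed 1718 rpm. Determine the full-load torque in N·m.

62.3 N·m

ω = 2π × 1718/60 = 179.9 rad/s
τ = P/ω = 11200/179.9 = 62.3 N·m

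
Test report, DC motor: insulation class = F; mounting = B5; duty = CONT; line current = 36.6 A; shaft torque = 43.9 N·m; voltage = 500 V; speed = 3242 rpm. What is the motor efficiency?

ω = 2π × 3242/60 = 339.5 rad/s; P_out = τω = 43.9 × 339.5 = 14904 W
P_in = V·I = 500 × 36.6 = 18300 W
η = P_out / P_in = 14904 / 18300 = 0.814 = 81.4%

81.4 %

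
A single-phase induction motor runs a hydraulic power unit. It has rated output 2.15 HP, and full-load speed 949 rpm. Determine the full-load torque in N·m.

P_out = 2.15 × 746 = 1604 W
ω = 2π × 949/60 = 99.38 rad/s
τ = P_out/ω = 1604/99.38 = 16.1 N·m

16.1 N·m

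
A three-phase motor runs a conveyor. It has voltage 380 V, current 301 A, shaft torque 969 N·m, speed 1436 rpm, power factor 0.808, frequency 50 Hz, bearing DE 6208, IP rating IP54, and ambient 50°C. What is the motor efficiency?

91.0 %

ω = 2π × 1436/60 = 150.4 rad/s; P_out = τω = 969 × 150.4 = 145738 W
P_in = √3·V_L·I_L·cosφ = 1.732 × 380 × 301 × 0.808 = 160070 W
η = P_out / P_in = 145738 / 160070 = 0.910 = 91.0%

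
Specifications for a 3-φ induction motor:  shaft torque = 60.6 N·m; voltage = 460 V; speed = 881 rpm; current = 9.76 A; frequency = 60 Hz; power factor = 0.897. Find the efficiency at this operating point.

ω = 2π × 881/60 = 92.26 rad/s; P_out = τω = 60.6 × 92.26 = 5591 W
P_in = √3·V_L·I_L·cosφ = 1.732 × 460 × 9.76 × 0.897 = 6975 W
η = P_out / P_in = 5591 / 6975 = 0.802 = 80.2%

80.2 %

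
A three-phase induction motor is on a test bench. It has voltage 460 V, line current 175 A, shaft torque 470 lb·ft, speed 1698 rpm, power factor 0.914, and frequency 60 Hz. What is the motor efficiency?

τ = 470 lb·ft × 1.356 = 637.3 N·m
ω = 2π × 1698/60 = 177.8 rad/s; P_out = τω = 637.3 × 177.8 = 113312 W
P_in = √3·V_L·I_L·cosφ = 1.732 × 460 × 175 × 0.914 = 127435 W
η = P_out / P_in = 113312 / 127435 = 0.889 = 88.9%

88.9 %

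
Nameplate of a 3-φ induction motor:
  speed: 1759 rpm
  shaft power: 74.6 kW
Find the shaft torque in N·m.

ω = 2π × 1759/60 = 184.2 rad/s
τ = P/ω = 74600/184.2 = 405 N·m

405 N·m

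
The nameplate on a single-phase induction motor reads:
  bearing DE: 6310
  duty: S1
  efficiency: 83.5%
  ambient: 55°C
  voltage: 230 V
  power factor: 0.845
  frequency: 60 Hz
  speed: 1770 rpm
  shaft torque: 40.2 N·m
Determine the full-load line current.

45.9 A

ω = 2π×1770/60 = 185.4 rad/s; P_out = τω = 40.2 × 185.4 = 7453 W
P_in = P_out / η = 7453 / 0.835 = 8926 W
I = P_in / (V·cosφ) = 8926 / (230 × 0.845) = 45.9 A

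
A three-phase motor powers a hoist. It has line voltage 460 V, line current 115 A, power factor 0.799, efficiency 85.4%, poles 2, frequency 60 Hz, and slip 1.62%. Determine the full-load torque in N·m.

169 N·m

P_in = √3·V·I·cosφ = 1.732 × 460 × 115 × 0.799 = 73207 W
P_out = η·P_in = 0.854 × 73207 = 62519 W
n_s = 120×60/2 = 3600 rpm; n = 3600×(1−0.0162) = 3542 rpm
ω = 2π×3542/60 = 370.9 rad/s
τ = P_out/ω = 62519/370.9 = 169 N·m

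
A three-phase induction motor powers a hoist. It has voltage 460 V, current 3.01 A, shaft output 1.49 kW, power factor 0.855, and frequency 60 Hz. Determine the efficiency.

72.7 %

P_out = 1.49 kW = 1490 W
P_in = √3·V_L·I_L·cosφ = 1.732 × 460 × 3.01 × 0.855 = 2050 W
η = P_out / P_in = 1490 / 2050 = 0.727 = 72.7%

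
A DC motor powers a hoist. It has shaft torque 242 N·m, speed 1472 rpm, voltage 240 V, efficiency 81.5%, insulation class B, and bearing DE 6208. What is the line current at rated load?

ω = 2π×1472/60 = 154.1 rad/s; P_out = τω = 242 × 154.1 = 37292 W
P_in = P_out / η = 37292 / 0.815 = 45757 W
I = P_in / V = 45757 / 240 = 191 A

191 A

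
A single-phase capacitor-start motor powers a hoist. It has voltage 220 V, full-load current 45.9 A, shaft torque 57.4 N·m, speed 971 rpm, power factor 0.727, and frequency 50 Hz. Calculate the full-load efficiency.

79.5 %

ω = 2π × 971/60 = 101.7 rad/s; P_out = τω = 57.4 × 101.7 = 5838 W
P_in = V·I·cosφ = 220 × 45.9 × 0.727 = 7341 W
η = P_out / P_in = 5838 / 7341 = 0.795 = 79.5%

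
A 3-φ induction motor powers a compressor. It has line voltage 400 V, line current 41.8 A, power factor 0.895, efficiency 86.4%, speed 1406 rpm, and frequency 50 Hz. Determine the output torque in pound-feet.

112 lb·ft

P_in = √3·V·I·cosφ = 1.732 × 400 × 41.8 × 0.895 = 25918 W
P_out = η·P_in = 0.864 × 25918 = 22393 W
n = 1406 rpm
ω = 2π×1406/60 = 147.2 rad/s
τ = P_out/ω = 22393/147.2 = 152.1 N·m
In lb·ft: 152.1/1.356 = 112 lb·ft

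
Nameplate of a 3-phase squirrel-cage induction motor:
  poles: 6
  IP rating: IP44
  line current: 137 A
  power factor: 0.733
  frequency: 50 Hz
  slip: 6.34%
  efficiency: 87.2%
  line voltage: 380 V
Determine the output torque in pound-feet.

433 lb·ft

P_in = √3·V·I·cosφ = 1.732 × 380 × 137 × 0.733 = 66093 W
P_out = η·P_in = 0.872 × 66093 = 57633 W
n_s = 120×50/6 = 1000 rpm; n = 1000×(1−0.0634) = 937 rpm
ω = 2π×937/60 = 98.12 rad/s
τ = P_out/ω = 57633/98.12 = 587.4 N·m
In lb·ft: 587.4/1.356 = 433 lb·ft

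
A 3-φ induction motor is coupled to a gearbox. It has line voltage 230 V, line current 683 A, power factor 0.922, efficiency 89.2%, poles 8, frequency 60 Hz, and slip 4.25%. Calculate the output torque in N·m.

2480 N·m

P_in = √3·V·I·cosφ = 1.732 × 230 × 683 × 0.922 = 250858 W
P_out = η·P_in = 0.892 × 250858 = 223765 W
n_s = 120×60/8 = 900 rpm; n = 900×(1−0.0425) = 862 rpm
ω = 2π×862/60 = 90.27 rad/s
τ = P_out/ω = 223765/90.27 = 2480 N·m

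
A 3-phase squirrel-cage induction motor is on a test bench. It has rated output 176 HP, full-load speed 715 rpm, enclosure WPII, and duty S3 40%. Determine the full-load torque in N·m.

P_out = 176 × 746 = 131296 W
ω = 2π × 715/60 = 74.87 rad/s
τ = P_out/ω = 131296/74.87 = 1750 N·m

1750 N·m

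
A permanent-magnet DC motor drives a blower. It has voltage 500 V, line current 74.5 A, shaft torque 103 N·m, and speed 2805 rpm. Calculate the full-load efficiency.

81.2 %

ω = 2π × 2805/60 = 293.7 rad/s; P_out = τω = 103 × 293.7 = 30251 W
P_in = V·I = 500 × 74.5 = 37250 W
η = P_out / P_in = 30251 / 37250 = 0.812 = 81.2%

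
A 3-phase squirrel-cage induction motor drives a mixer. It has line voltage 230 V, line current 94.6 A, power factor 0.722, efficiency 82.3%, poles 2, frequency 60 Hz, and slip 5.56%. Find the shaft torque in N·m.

62.9 N·m

P_in = √3·V·I·cosφ = 1.732 × 230 × 94.6 × 0.722 = 27208 W
P_out = η·P_in = 0.823 × 27208 = 22392 W
n_s = 120×60/2 = 3600 rpm; n = 3600×(1−0.0556) = 3400 rpm
ω = 2π×3400/60 = 356 rad/s
τ = P_out/ω = 22392/356 = 62.9 N·m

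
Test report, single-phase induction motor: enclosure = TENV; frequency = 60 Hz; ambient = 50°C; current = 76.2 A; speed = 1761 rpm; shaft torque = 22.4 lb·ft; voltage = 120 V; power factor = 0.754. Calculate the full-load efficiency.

τ = 22.4 lb·ft × 1.356 = 30.37 N·m
ω = 2π × 1761/60 = 184.4 rad/s; P_out = τω = 30.37 × 184.4 = 5600 W
P_in = V·I·cosφ = 120 × 76.2 × 0.754 = 6895 W
η = P_out / P_in = 5600 / 6895 = 0.812 = 81.2%

81.2 %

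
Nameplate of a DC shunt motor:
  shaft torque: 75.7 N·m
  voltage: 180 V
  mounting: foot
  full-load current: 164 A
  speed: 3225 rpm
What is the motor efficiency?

ω = 2π × 3225/60 = 337.7 rad/s; P_out = τω = 75.7 × 337.7 = 25564 W
P_in = V·I = 180 × 164 = 29520 W
η = P_out / P_in = 25564 / 29520 = 0.866 = 86.6%

86.6 %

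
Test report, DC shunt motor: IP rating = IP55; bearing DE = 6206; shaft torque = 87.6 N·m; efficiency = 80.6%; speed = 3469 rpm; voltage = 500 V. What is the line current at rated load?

79 A

ω = 2π×3469/60 = 363.3 rad/s; P_out = τω = 87.6 × 363.3 = 31825 W
P_in = P_out / η = 31825 / 0.806 = 39485 W
I = P_in / V = 39485 / 500 = 79 A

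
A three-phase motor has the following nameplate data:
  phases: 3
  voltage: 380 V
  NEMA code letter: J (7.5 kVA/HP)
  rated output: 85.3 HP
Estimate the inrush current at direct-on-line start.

S_LR = 7.5 × 85.3 = 639.75 kVA
I_LR = S_LR/(√3·V_L) = 639750/(1.732×380) = 972 A

972 A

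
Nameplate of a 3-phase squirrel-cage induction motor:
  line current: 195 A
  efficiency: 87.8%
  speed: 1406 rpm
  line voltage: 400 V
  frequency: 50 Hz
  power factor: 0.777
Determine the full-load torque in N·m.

626 N·m

P_in = √3·V·I·cosφ = 1.732 × 400 × 195 × 0.777 = 104970 W
P_out = η·P_in = 0.878 × 104970 = 92164 W
n = 1406 rpm
ω = 2π×1406/60 = 147.2 rad/s
τ = P_out/ω = 92164/147.2 = 626 N·m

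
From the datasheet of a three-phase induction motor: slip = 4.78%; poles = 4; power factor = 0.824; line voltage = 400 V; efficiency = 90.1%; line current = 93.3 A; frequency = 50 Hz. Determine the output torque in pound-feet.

237 lb·ft

P_in = √3·V·I·cosφ = 1.732 × 400 × 93.3 × 0.824 = 53262 W
P_out = η·P_in = 0.901 × 53262 = 47989 W
n_s = 120×50/4 = 1500 rpm; n = 1500×(1−0.0478) = 1428 rpm
ω = 2π×1428/60 = 149.5 rad/s
τ = P_out/ω = 47989/149.5 = 321 N·m
In lb·ft: 321/1.356 = 237 lb·ft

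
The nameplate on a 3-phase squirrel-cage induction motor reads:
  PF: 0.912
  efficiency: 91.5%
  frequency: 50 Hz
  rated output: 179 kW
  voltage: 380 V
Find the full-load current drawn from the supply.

P_out = 179 kW = 179000 W
P_in = P_out / η = 179000 / 0.915 = 195628 W
I_L = P_in / (√3·V_L·cosφ) = 195628 / (1.732 × 380 × 0.912) = 326 A

326 A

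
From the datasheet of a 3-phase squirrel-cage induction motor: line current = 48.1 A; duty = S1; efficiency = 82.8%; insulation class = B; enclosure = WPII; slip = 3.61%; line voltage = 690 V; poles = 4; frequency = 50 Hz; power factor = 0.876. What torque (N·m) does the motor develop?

275 N·m

P_in = √3·V·I·cosφ = 1.732 × 690 × 48.1 × 0.876 = 50355 W
P_out = η·P_in = 0.828 × 50355 = 41694 W
n_s = 120×50/4 = 1500 rpm; n = 1500×(1−0.0361) = 1446 rpm
ω = 2π×1446/60 = 151.4 rad/s
τ = P_out/ω = 41694/151.4 = 275 N·m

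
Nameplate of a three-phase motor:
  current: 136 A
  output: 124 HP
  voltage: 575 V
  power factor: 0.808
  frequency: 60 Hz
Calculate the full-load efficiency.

84.5 %

P_out = 124 × 746 = 92504 W
P_in = √3·V_L·I_L·cosφ = 1.732 × 575 × 136 × 0.808 = 109437 W
η = P_out / P_in = 92504 / 109437 = 0.845 = 84.5%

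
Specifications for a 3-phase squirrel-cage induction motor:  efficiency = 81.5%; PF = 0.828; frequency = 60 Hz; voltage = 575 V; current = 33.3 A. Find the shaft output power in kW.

22.4 kW

P_in = √3·V·I·cosφ = 1.732 × 575 × 33.3 × 0.828 = 27459 W
P_out = η·P_in = 0.815 × 27459 = 22379 W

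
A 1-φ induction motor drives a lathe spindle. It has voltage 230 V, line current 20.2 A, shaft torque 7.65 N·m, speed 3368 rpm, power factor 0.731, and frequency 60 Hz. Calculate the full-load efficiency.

ω = 2π × 3368/60 = 352.7 rad/s; P_out = τω = 7.65 × 352.7 = 2698 W
P_in = V·I·cosφ = 230 × 20.2 × 0.731 = 3396 W
η = P_out / P_in = 2698 / 3396 = 0.794 = 79.4%

79.4 %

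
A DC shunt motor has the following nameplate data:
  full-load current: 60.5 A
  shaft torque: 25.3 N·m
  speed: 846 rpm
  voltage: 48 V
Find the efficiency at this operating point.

77.2 %

ω = 2π × 846/60 = 88.59 rad/s; P_out = τω = 25.3 × 88.59 = 2241 W
P_in = V·I = 48 × 60.5 = 2904 W
η = P_out / P_in = 2241 / 2904 = 0.772 = 77.2%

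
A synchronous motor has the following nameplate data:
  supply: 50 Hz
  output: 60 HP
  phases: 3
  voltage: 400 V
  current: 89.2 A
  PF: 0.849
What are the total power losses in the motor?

7710 W

P_in = √3·V·I·cosφ = 1.732×400×89.2×0.849 = 52466 W
P_out = 60×746 = 44760 W
Losses = P_in − P_out = 52466 − 44760 = 7706 W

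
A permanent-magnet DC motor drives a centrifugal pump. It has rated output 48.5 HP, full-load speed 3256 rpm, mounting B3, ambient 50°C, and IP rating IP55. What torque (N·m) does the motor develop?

P_out = 48.5 × 746 = 36181 W
ω = 2π × 3256/60 = 341 rad/s
τ = P_out/ω = 36181/341 = 106 N·m

106 N·m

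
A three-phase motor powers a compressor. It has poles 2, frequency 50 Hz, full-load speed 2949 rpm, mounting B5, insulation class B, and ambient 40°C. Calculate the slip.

1.7 %

n_s = 120f/p = 120×50/2 = 3000 rpm
s = (n_s − n)/n_s = (3000 − 2949)/3000 = 0.0170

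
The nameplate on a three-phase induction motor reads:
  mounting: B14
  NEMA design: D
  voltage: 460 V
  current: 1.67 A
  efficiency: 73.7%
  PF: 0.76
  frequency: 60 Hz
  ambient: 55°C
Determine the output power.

0.745 kW

P_in = √3·V·I·cosφ = 1.732 × 460 × 1.67 × 0.76 = 1011 W
P_out = η·P_in = 0.737 × 1011 = 745 W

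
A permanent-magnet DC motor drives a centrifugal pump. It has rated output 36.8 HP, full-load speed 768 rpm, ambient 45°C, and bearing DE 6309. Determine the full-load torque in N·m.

341 N·m

P_out = 36.8 × 746 = 27453 W
ω = 2π × 768/60 = 80.42 rad/s
τ = P_out/ω = 27453/80.42 = 341 N·m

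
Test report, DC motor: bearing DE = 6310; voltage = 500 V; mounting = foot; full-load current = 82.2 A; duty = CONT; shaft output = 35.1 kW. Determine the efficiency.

85.4 %

P_out = 35.1 kW = 35100 W
P_in = V·I = 500 × 82.2 = 41100 W
η = P_out / P_in = 35100 / 41100 = 0.854 = 85.4%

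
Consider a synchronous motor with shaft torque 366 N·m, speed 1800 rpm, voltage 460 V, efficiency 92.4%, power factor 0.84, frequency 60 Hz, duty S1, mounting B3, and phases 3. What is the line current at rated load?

112 A

ω = 2π×1800/60 = 188.5 rad/s; P_out = τω = 366 × 188.5 = 68991 W
P_in = P_out / η = 68991 / 0.924 = 74666 W
I_L = P_in / (√3·V_L·cosφ) = 74666 / (1.732 × 460 × 0.84) = 112 A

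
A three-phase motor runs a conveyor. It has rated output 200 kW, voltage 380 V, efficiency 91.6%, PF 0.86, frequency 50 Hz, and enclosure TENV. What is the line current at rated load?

386 A

P_out = 200 kW = 200000 W
P_in = P_out / η = 200000 / 0.916 = 218341 W
I_L = P_in / (√3·V_L·cosφ) = 218341 / (1.732 × 380 × 0.86) = 386 A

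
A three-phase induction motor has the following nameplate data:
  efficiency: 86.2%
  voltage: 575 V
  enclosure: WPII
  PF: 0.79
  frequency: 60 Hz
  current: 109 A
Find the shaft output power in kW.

P_in = √3·V·I·cosφ = 1.732 × 575 × 109 × 0.79 = 85757 W
P_out = η·P_in = 0.862 × 85757 = 73923 W

73.9 kW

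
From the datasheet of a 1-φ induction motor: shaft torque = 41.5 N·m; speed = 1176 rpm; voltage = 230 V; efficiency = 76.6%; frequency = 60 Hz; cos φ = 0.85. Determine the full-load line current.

ω = 2π×1176/60 = 123.2 rad/s; P_out = τω = 41.5 × 123.2 = 5113 W
P_in = P_out / η = 5113 / 0.766 = 6675 W
I = P_in / (V·cosφ) = 6675 / (230 × 0.85) = 34.1 A

34.1 A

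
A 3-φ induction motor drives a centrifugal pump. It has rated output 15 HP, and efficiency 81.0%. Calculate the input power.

P_out = 15 × 746 = 11190 W
P_in = P_out/η = 11190/0.81 = 13815 W = 13.8 kW

13.8 kW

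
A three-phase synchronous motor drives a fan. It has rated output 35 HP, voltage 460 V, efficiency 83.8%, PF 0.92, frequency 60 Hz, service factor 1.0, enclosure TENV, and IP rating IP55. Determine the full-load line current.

P_out = 35 × 746 = 26110 W
P_in = P_out / η = 26110 / 0.838 = 31158 W
I_L = P_in / (√3·V_L·cosφ) = 31158 / (1.732 × 460 × 0.92) = 42.5 A

42.5 A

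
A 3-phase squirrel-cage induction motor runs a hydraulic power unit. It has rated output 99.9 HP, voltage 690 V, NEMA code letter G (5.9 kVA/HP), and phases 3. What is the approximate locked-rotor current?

493 A

S_LR = 5.9 × 99.9 = 589.41 kVA
I_LR = S_LR/(√3·V_L) = 589410/(1.732×690) = 493 A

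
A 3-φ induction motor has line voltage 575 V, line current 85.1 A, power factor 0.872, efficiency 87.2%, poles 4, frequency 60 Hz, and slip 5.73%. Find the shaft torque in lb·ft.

267 lb·ft

P_in = √3·V·I·cosφ = 1.732 × 575 × 85.1 × 0.872 = 73903 W
P_out = η·P_in = 0.872 × 73903 = 64443 W
n_s = 120×60/4 = 1800 rpm; n = 1800×(1−0.0573) = 1697 rpm
ω = 2π×1697/60 = 177.7 rad/s
τ = P_out/ω = 64443/177.7 = 362.7 N·m
In lb·ft: 362.7/1.356 = 267 lb·ft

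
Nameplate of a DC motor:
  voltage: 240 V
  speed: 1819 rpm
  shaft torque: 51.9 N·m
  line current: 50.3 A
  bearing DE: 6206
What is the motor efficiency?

81.9 %

ω = 2π × 1819/60 = 190.5 rad/s; P_out = τω = 51.9 × 190.5 = 9887 W
P_in = V·I = 240 × 50.3 = 12072 W
η = P_out / P_in = 9887 / 12072 = 0.819 = 81.9%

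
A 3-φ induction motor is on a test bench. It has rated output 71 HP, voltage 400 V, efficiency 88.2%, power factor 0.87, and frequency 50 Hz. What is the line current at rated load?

P_out = 71 × 746 = 52966 W
P_in = P_out / η = 52966 / 0.882 = 60052 W
I_L = P_in / (√3·V_L·cosφ) = 60052 / (1.732 × 400 × 0.87) = 99.6 A

99.6 A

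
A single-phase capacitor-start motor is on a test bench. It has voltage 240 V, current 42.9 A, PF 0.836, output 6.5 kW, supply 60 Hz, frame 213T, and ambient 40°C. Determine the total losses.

2.11 kW

P_in = V·I·cosφ = 240×42.9×0.836 = 8607 W
P_out = 6500 W
Losses = P_in − P_out = 8607 − 6500 = 2107 W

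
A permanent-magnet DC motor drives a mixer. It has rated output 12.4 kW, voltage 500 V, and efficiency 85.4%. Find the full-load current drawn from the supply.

P_out = 12.4 kW = 12400 W
P_in = P_out / η = 12400 / 0.854 = 14520 W
I = P_in / V = 14520 / 500 = 29 A

29 A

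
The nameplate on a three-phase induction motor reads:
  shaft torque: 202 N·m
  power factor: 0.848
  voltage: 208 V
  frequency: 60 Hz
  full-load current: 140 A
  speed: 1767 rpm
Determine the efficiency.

ω = 2π × 1767/60 = 185 rad/s; P_out = τω = 202 × 185 = 37370 W
P_in = √3·V_L·I_L·cosφ = 1.732 × 208 × 140 × 0.848 = 42770 W
η = P_out / P_in = 37370 / 42770 = 0.874 = 87.4%

87.4 %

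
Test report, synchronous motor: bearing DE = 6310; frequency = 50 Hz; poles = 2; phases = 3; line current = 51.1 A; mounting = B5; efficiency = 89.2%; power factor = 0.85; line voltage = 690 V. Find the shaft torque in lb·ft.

109 lb·ft

P_in = √3·V·I·cosφ = 1.732 × 690 × 51.1 × 0.85 = 51908 W
P_out = η·P_in = 0.892 × 51908 = 46302 W
n = n_s = 120×50/2 = 3000 rpm (synchronous)
ω = 2π×3000/60 = 314.2 rad/s
τ = P_out/ω = 46302/314.2 = 147.4 N·m
In lb·ft: 147.4/1.356 = 109 lb·ft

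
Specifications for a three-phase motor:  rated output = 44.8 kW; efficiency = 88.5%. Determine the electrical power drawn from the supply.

50.6 kW

P_out = 44800 W
P_in = P_out/η = 44800/0.885 = 50621 W = 50.6 kW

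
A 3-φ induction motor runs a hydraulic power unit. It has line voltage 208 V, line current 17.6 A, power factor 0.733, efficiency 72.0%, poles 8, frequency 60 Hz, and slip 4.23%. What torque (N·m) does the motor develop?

37.1 N·m

P_in = √3·V·I·cosφ = 1.732 × 208 × 17.6 × 0.733 = 4648 W
P_out = η·P_in = 0.72 × 4648 = 3347 W
n_s = 120×60/8 = 900 rpm; n = 900×(1−0.0423) = 862 rpm
ω = 2π×862/60 = 90.27 rad/s
τ = P_out/ω = 3347/90.27 = 37.1 N·m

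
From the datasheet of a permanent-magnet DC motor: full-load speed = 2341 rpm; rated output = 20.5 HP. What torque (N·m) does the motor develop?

P_out = 20.5 × 746 = 15293 W
ω = 2π × 2341/60 = 245.1 rad/s
τ = P_out/ω = 15293/245.1 = 62.4 N·m

62.4 N·m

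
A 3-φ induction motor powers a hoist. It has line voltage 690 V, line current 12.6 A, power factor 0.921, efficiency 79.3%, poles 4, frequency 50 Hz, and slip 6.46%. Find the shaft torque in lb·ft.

55.2 lb·ft

P_in = √3·V·I·cosφ = 1.732 × 690 × 12.6 × 0.921 = 13868 W
P_out = η·P_in = 0.793 × 13868 = 10997 W
n_s = 120×50/4 = 1500 rpm; n = 1500×(1−0.0646) = 1403 rpm
ω = 2π×1403/60 = 146.9 rad/s
τ = P_out/ω = 10997/146.9 = 74.86 N·m
In lb·ft: 74.86/1.356 = 55.2 lb·ft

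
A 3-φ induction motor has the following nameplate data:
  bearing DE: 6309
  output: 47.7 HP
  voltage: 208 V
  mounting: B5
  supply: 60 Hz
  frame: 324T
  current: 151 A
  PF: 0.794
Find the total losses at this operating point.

7610 W

P_in = √3·V·I·cosφ = 1.732×208×151×0.794 = 43193 W
P_out = 47.7×746 = 35584 W
Losses = P_in − P_out = 43193 − 35584 = 7609 W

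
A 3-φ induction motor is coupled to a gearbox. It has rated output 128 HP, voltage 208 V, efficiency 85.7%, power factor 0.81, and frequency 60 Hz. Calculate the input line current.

P_out = 128 × 746 = 95488 W
P_in = P_out / η = 95488 / 0.857 = 111421 W
I_L = P_in / (√3·V_L·cosφ) = 111421 / (1.732 × 208 × 0.81) = 382 A

382 A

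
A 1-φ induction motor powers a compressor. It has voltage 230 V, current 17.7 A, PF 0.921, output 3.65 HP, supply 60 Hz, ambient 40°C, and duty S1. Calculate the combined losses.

1030 W

P_in = V·I·cosφ = 230×17.7×0.921 = 3749 W
P_out = 3.65×746 = 2723 W
Losses = P_in − P_out = 3749 − 2723 = 1026 W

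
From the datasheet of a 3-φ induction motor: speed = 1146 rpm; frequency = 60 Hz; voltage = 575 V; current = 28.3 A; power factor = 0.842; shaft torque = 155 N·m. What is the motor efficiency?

ω = 2π × 1146/60 = 120 rad/s; P_out = τω = 155 × 120 = 18600 W
P_in = √3·V_L·I_L·cosφ = 1.732 × 575 × 28.3 × 0.842 = 23731 W
η = P_out / P_in = 18600 / 23731 = 0.784 = 78.4%

78.4 %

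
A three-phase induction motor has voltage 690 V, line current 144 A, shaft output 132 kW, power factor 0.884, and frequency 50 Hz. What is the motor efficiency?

P_out = 132 kW = 132000 W
P_in = √3·V_L·I_L·cosφ = 1.732 × 690 × 144 × 0.884 = 152129 W
η = P_out / P_in = 132000 / 152129 = 0.868 = 86.8%

86.8 %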